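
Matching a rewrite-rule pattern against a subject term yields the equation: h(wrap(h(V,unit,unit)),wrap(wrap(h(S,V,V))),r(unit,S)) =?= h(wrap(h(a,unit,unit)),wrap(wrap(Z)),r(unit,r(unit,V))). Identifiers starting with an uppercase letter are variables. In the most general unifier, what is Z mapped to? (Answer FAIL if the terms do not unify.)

Decompose h/3: wrap(h(V,unit,unit)) =?= wrap(h(a,unit,unit)),  wrap(wrap(h(S,V,V))) =?= wrap(wrap(Z)),  r(unit,S) =?= r(unit,r(unit,V)).
Decompose wrap/1: h(V,unit,unit) =?= h(a,unit,unit).
Decompose h/3: V =?= a,  unit =?= unit,  unit =?= unit.
Bind V := a; substituting into the 2 remaining equations that mention V gives: wrap(wrap(h(S,a,a))) =?= wrap(wrap(Z)),  r(unit,S) =?= r(unit,r(unit,a)).
Delete trivial equation unit =?= unit.
Delete trivial equation unit =?= unit.
Decompose wrap/1: wrap(h(S,a,a)) =?= wrap(Z).
Decompose wrap/1: h(S,a,a) =?= Z.
Bind Z := h(S,a,a); no other remaining equation mentions Z.
Decompose r/2: unit =?= unit,  S =?= r(unit,a).
Delete trivial equation unit =?= unit.
Bind S := r(unit,a). Substituting into the earlier binding gives Z := h(r(unit,a),a,a).
MGU = { V ↦ a, Z ↦ h(r(unit,a),a,a), S ↦ r(unit,a) }, so Z ↦ h(r(unit,a),a,a).

h(r(unit,a),a,a)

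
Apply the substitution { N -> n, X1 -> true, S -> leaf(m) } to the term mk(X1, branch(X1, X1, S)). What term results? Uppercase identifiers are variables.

mk(true, branch(true, true, leaf(m)))

Replace each occurrence of X1 with true.
Replace each occurrence of S with leaf(m).
Result: mk(true, branch(true, true, leaf(m))).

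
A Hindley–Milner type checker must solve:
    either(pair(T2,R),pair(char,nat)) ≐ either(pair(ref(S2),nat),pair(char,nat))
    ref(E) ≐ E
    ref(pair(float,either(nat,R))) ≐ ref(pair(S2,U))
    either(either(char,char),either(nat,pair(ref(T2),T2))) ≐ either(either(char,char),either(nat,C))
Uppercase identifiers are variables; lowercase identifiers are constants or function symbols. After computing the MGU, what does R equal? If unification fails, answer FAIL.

FAIL

Decompose either/2: pair(T2,R) ≐ pair(ref(S2),nat),  pair(char,nat) ≐ pair(char,nat).
Decompose pair/2: T2 ≐ ref(S2),  R ≐ nat.
Bind T2 := ref(S2); substituting into the one remaining equation that mentions T2 gives: either(either(char,char),either(nat,pair(ref(ref(S2)),ref(S2)))) ≐ either(either(char,char),either(nat,C)).
Bind R := nat; substituting into the one remaining equation that mentions R gives: ref(pair(float,either(nat,nat))) ≐ ref(pair(S2,U)).
Delete trivial equation pair(char,nat) ≐ pair(char,nat).
Occurs check fails: E occurs in ref(E); the equation E ≐ ref(E) has no finite solution.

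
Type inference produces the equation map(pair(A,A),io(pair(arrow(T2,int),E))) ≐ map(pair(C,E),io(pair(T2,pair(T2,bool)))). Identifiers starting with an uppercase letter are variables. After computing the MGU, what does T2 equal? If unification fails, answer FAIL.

FAIL

Decompose map/2: pair(A,A) ≐ pair(C,E),  io(pair(arrow(T2,int),E)) ≐ io(pair(T2,pair(T2,bool))).
Decompose pair/2: A ≐ C,  A ≐ E.
Bind A := C; substituting into the one remaining equation that mentions A gives: C ≐ E.
Bind C := E; no other remaining equation mentions C. Substituting into the earlier binding gives A := E.
Decompose io/1: pair(arrow(T2,int),E) ≐ pair(T2,pair(T2,bool)).
Decompose pair/2: arrow(T2,int) ≐ T2,  E ≐ pair(T2,bool).
Occurs check fails: T2 occurs in arrow(T2,int); the equation T2 ≐ arrow(T2,int) has no finite solution.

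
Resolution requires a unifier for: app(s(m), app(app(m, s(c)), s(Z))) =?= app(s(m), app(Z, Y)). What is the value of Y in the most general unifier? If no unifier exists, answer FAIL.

Decompose app/2: s(m) =?= s(m),  app(app(m, s(c)), s(Z)) =?= app(Z, Y).
Delete trivial equation s(m) =?= s(m).
Decompose app/2: app(m, s(c)) =?= Z,  s(Z) =?= Y.
Bind Z := app(m, s(c)); substituting into the remaining equation gives: s(app(m, s(c))) =?= Y.
Bind Y := s(app(m, s(c))).
MGU = { Z ↦ app(m, s(c)), Y ↦ s(app(m, s(c))) }, so Y ↦ s(app(m, s(c))).

s(app(m, s(c)))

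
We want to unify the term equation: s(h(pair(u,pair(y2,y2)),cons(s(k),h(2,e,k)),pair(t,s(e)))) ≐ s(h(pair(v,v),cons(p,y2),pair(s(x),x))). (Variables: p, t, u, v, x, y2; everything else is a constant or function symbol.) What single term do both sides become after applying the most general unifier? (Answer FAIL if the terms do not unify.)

s(h(pair(pair(h(2,e,k),h(2,e,k)),pair(h(2,e,k),h(2,e,k))),cons(s(k),h(2,e,k)),pair(s(s(e)),s(e))))

Decompose s/1: h(pair(u,pair(y2,y2)),cons(s(k),h(2,e,k)),pair(t,s(e))) ≐ h(pair(v,v),cons(p,y2),pair(s(x),x)).
Decompose h/3: pair(u,pair(y2,y2)) ≐ pair(v,v),  cons(s(k),h(2,e,k)) ≐ cons(p,y2),  pair(t,s(e)) ≐ pair(s(x),x).
Decompose pair/2: u ≐ v,  pair(y2,y2) ≐ v.
Bind u := v; no other remaining equation mentions u.
Bind v := pair(y2,y2); no other remaining equation mentions v. Substituting into the earlier binding gives u := pair(y2,y2).
Decompose cons/2: s(k) ≐ p,  h(2,e,k) ≐ y2.
Bind p := s(k); no other remaining equation mentions p.
Bind y2 := h(2,e,k); no other remaining equation mentions y2. Substituting into the earlier bindings gives u := pair(h(2,e,k),h(2,e,k)), v := pair(h(2,e,k),h(2,e,k)).
Decompose pair/2: t ≐ s(x),  s(e) ≐ x.
Bind t := s(x); no other remaining equation mentions t.
Bind x := s(e). Substituting into the earlier binding gives t := s(s(e)).
Applying the MGU to either side gives s(h(pair(pair(h(2,e,k),h(2,e,k)),pair(h(2,e,k),h(2,e,k))),cons(s(k),h(2,e,k)),pair(s(s(e)),s(e)))).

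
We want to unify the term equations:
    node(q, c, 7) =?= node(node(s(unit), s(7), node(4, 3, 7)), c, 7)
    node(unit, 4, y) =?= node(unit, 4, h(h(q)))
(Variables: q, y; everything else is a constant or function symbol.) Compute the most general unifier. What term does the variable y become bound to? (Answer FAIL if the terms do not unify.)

Decompose node/3: q =?= node(s(unit), s(7), node(4, 3, 7)),  c =?= c,  7 =?= 7.
Bind q := node(s(unit), s(7), node(4, 3, 7)); substituting into the one remaining equation that mentions q gives: node(unit, 4, y) =?= node(unit, 4, h(h(node(s(unit), s(7), node(4, 3, 7))))).
Delete trivial equation c =?= c.
Delete trivial equation 7 =?= 7.
Decompose node/3: unit =?= unit,  4 =?= 4,  y =?= h(h(node(s(unit), s(7), node(4, 3, 7)))).
Delete trivial equation unit =?= unit.
Delete trivial equation 4 =?= 4.
Bind y := h(h(node(s(unit), s(7), node(4, 3, 7)))).
MGU = { q -> node(s(unit), s(7), node(4, 3, 7)), y -> h(h(node(s(unit), s(7), node(4, 3, 7)))) }, so y -> h(h(node(s(unit), s(7), node(4, 3, 7)))).

h(h(node(s(unit), s(7), node(4, 3, 7))))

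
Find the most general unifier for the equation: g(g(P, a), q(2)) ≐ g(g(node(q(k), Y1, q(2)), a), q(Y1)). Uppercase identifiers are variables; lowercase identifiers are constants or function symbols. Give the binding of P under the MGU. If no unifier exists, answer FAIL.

Decompose g/2: g(P, a) ≐ g(node(q(k), Y1, q(2)), a),  q(2) ≐ q(Y1).
Decompose g/2: P ≐ node(q(k), Y1, q(2)),  a ≐ a.
Bind P := node(q(k), Y1, q(2)); no other remaining equation mentions P.
Delete trivial equation a ≐ a.
Decompose q/1: 2 ≐ Y1.
Bind Y1 := 2. Substituting into the earlier binding gives P := node(q(k), 2, q(2)).
MGU = { P -> node(q(k), 2, q(2)), Y1 -> 2 }, so P -> node(q(k), 2, q(2)).

node(q(k), 2, q(2))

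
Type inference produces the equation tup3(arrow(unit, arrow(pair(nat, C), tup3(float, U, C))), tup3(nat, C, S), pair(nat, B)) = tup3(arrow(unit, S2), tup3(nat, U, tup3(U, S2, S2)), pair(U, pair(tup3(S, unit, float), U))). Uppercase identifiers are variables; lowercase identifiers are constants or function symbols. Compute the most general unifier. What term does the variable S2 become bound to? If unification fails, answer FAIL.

Decompose tup3/3: arrow(unit, arrow(pair(nat, C), tup3(float, U, C))) = arrow(unit, S2),  tup3(nat, C, S) = tup3(nat, U, tup3(U, S2, S2)),  pair(nat, B) = pair(U, pair(tup3(S, unit, float), U)).
Decompose arrow/2: unit = unit,  arrow(pair(nat, C), tup3(float, U, C)) = S2.
Delete trivial equation unit = unit.
Bind S2 := arrow(pair(nat, C), tup3(float, U, C)); substituting into the one remaining equation that mentions S2 gives: tup3(nat, C, S) = tup3(nat, U, tup3(U, arrow(pair(nat, C), tup3(float, U, C)), arrow(pair(nat, C), tup3(float, U, C)))).
Decompose tup3/3: nat = nat,  C = U,  S = tup3(U, arrow(pair(nat, C), tup3(float, U, C)), arrow(pair(nat, C), tup3(float, U, C))).
Delete trivial equation nat = nat.
Bind C := U; substituting into the one remaining equation that mentions C gives: S = tup3(U, arrow(pair(nat, U), tup3(float, U, U)), arrow(pair(nat, U), tup3(float, U, U))). Substituting into the earlier binding gives S2 := arrow(pair(nat, U), tup3(float, U, U)).
Bind S := tup3(U, arrow(pair(nat, U), tup3(float, U, U)), arrow(pair(nat, U), tup3(float, U, U))); substituting into the remaining equation gives: pair(nat, B) = pair(U, pair(tup3(tup3(U, arrow(pair(nat, U), tup3(float, U, U)), arrow(pair(nat, U), tup3(float, U, U))), unit, float), U)).
Decompose pair/2: nat = U,  B = pair(tup3(tup3(U, arrow(pair(nat, U), tup3(float, U, U)), arrow(pair(nat, U), tup3(float, U, U))), unit, float), U).
Bind U := nat; substituting into the remaining equation gives: B = pair(tup3(tup3(nat, arrow(pair(nat, nat), tup3(float, nat, nat)), arrow(pair(nat, nat), tup3(float, nat, nat))), unit, float), nat). Substituting into the earlier bindings gives S2 := arrow(pair(nat, nat), tup3(float, nat, nat)), C := nat, S := tup3(nat, arrow(pair(nat, nat), tup3(float, nat, nat)), arrow(pair(nat, nat), tup3(float, nat, nat))).
Bind B := pair(tup3(tup3(nat, arrow(pair(nat, nat), tup3(float, nat, nat)), arrow(pair(nat, nat), tup3(float, nat, nat))), unit, float), nat).
MGU = { S2 ↦ arrow(pair(nat, nat), tup3(float, nat, nat)), C ↦ nat, S ↦ tup3(nat, arrow(pair(nat, nat), tup3(float, nat, nat)), arrow(pair(nat, nat), tup3(float, nat, nat))), U ↦ nat, B ↦ pair(tup3(tup3(nat, arrow(pair(nat, nat), tup3(float, nat, nat)), arrow(pair(nat, nat), tup3(float, nat, nat))), unit, float), nat) }, so S2 ↦ arrow(pair(nat, nat), tup3(float, nat, nat)).

arrow(pair(nat, nat), tup3(float, nat, nat))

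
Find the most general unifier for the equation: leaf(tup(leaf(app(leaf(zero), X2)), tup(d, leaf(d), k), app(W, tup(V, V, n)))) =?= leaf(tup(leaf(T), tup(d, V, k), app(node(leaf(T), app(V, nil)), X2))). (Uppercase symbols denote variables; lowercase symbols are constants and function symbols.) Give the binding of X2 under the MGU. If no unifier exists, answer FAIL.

Decompose leaf/1: tup(leaf(app(leaf(zero), X2)), tup(d, leaf(d), k), app(W, tup(V, V, n))) =?= tup(leaf(T), tup(d, V, k), app(node(leaf(T), app(V, nil)), X2)).
Decompose tup/3: leaf(app(leaf(zero), X2)) =?= leaf(T),  tup(d, leaf(d), k) =?= tup(d, V, k),  app(W, tup(V, V, n)) =?= app(node(leaf(T), app(V, nil)), X2).
Decompose leaf/1: app(leaf(zero), X2) =?= T.
Bind T := app(leaf(zero), X2); substituting into the one remaining equation that mentions T gives: app(W, tup(V, V, n)) =?= app(node(leaf(app(leaf(zero), X2)), app(V, nil)), X2).
Decompose tup/3: d =?= d,  leaf(d) =?= V,  k =?= k.
Delete trivial equation d =?= d.
Bind V := leaf(d); substituting into the one remaining equation that mentions V gives: app(W, tup(leaf(d), leaf(d), n)) =?= app(node(leaf(app(leaf(zero), X2)), app(leaf(d), nil)), X2).
Delete trivial equation k =?= k.
Decompose app/2: W =?= node(leaf(app(leaf(zero), X2)), app(leaf(d), nil)),  tup(leaf(d), leaf(d), n) =?= X2.
Bind W := node(leaf(app(leaf(zero), X2)), app(leaf(d), nil)); no other remaining equation mentions W.
Bind X2 := tup(leaf(d), leaf(d), n). Substituting into the earlier bindings gives T := app(leaf(zero), tup(leaf(d), leaf(d), n)), W := node(leaf(app(leaf(zero), tup(leaf(d), leaf(d), n))), app(leaf(d), nil)).
MGU = { T := app(leaf(zero), tup(leaf(d), leaf(d), n)), V := leaf(d), W := node(leaf(app(leaf(zero), tup(leaf(d), leaf(d), n))), app(leaf(d), nil)), X2 := tup(leaf(d), leaf(d), n) }, so X2 := tup(leaf(d), leaf(d), n).

tup(leaf(d), leaf(d), n)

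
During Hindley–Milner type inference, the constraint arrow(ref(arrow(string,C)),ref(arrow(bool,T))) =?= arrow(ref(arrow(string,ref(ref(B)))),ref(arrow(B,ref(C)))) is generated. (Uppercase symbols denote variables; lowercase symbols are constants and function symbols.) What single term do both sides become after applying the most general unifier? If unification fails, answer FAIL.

Decompose arrow/2: ref(arrow(string,C)) =?= ref(arrow(string,ref(ref(B)))),  ref(arrow(bool,T)) =?= ref(arrow(B,ref(C))).
Decompose ref/1: arrow(string,C) =?= arrow(string,ref(ref(B))).
Decompose arrow/2: string =?= string,  C =?= ref(ref(B)).
Delete trivial equation string =?= string.
Bind C := ref(ref(B)); substituting into the remaining equation gives: ref(arrow(bool,T)) =?= ref(arrow(B,ref(ref(ref(B))))).
Decompose ref/1: arrow(bool,T) =?= arrow(B,ref(ref(ref(B)))).
Decompose arrow/2: bool =?= B,  T =?= ref(ref(ref(B))).
Bind B := bool; substituting into the remaining equation gives: T =?= ref(ref(ref(bool))). Substituting into the earlier binding gives C := ref(ref(bool)).
Bind T := ref(ref(ref(bool))).
Applying the MGU to either side gives arrow(ref(arrow(string,ref(ref(bool)))),ref(arrow(bool,ref(ref(ref(bool)))))).

arrow(ref(arrow(string,ref(ref(bool)))),ref(arrow(bool,ref(ref(ref(bool))))))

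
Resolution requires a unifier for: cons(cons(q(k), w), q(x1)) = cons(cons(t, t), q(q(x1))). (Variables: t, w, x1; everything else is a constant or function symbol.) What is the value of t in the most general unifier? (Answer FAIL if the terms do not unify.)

FAIL

Decompose cons/2: cons(q(k), w) = cons(t, t),  q(x1) = q(q(x1)).
Decompose cons/2: q(k) = t,  w = t.
Bind t := q(k); substituting into the one remaining equation that mentions t gives: w = q(k).
Bind w := q(k); no other remaining equation mentions w.
Decompose q/1: x1 = q(x1).
Occurs check fails: x1 occurs in q(x1); the equation x1 = q(x1) has no finite solution.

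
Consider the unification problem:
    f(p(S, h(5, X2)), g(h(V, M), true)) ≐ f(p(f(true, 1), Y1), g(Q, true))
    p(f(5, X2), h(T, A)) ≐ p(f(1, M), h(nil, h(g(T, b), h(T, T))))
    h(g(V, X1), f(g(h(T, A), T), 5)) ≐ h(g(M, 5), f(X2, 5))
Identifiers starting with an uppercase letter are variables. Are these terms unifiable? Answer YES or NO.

NO

Decompose f/2: p(S, h(5, X2)) ≐ p(f(true, 1), Y1),  g(h(V, M), true) ≐ g(Q, true).
Decompose p/2: S ≐ f(true, 1),  h(5, X2) ≐ Y1.
Bind S := f(true, 1); no other remaining equation mentions S.
Bind Y1 := h(5, X2); no other remaining equation mentions Y1.
Decompose g/2: h(V, M) ≐ Q,  true ≐ true.
Bind Q := h(V, M); no other remaining equation mentions Q.
Delete trivial equation true ≐ true.
Decompose p/2: f(5, X2) ≐ f(1, M),  h(T, A) ≐ h(nil, h(g(T, b), h(T, T))).
Decompose f/2: 5 ≐ 1,  X2 ≐ M.
Clash: constants 5 and 1 differ; no unifier exists.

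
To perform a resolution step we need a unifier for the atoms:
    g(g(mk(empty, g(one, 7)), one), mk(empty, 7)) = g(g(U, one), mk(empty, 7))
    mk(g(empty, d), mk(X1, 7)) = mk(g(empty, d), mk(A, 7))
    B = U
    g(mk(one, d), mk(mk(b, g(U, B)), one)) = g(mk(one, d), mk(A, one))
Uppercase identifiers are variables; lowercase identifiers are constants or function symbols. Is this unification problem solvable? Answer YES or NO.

Decompose g/2: g(mk(empty, g(one, 7)), one) = g(U, one),  mk(empty, 7) = mk(empty, 7).
Decompose g/2: mk(empty, g(one, 7)) = U,  one = one.
Bind U := mk(empty, g(one, 7)); substituting into the 2 remaining equations that mention U gives: B = mk(empty, g(one, 7)),  g(mk(one, d), mk(mk(b, g(mk(empty, g(one, 7)), B)), one)) = g(mk(one, d), mk(A, one)).
Delete trivial equation one = one.
Delete trivial equation mk(empty, 7) = mk(empty, 7).
Decompose mk/2: g(empty, d) = g(empty, d),  mk(X1, 7) = mk(A, 7).
Delete trivial equation g(empty, d) = g(empty, d).
Decompose mk/2: X1 = A,  7 = 7.
Bind X1 := A; no other remaining equation mentions X1.
Delete trivial equation 7 = 7.
Bind B := mk(empty, g(one, 7)); substituting into the remaining equation gives: g(mk(one, d), mk(mk(b, g(mk(empty, g(one, 7)), mk(empty, g(one, 7)))), one)) = g(mk(one, d), mk(A, one)).
Decompose g/2: mk(one, d) = mk(one, d),  mk(mk(b, g(mk(empty, g(one, 7)), mk(empty, g(one, 7)))), one) = mk(A, one).
Delete trivial equation mk(one, d) = mk(one, d).
Decompose mk/2: mk(b, g(mk(empty, g(one, 7)), mk(empty, g(one, 7)))) = A,  one = one.
Bind A := mk(b, g(mk(empty, g(one, 7)), mk(empty, g(one, 7)))); no other remaining equation mentions A. Substituting into the earlier binding gives X1 := mk(b, g(mk(empty, g(one, 7)), mk(empty, g(one, 7)))).
Delete trivial equation one = one.
No equations remain and no clash or occurs-check failure arose, so a unifier exists.

YES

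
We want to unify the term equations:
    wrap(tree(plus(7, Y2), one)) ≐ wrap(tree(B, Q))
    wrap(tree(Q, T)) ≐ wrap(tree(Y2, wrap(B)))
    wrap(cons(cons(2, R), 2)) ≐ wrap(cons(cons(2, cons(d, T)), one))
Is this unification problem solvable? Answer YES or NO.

Decompose wrap/1: tree(plus(7, Y2), one) ≐ tree(B, Q).
Decompose tree/2: plus(7, Y2) ≐ B,  one ≐ Q.
Bind B := plus(7, Y2); substituting into the one remaining equation that mentions B gives: wrap(tree(Q, T)) ≐ wrap(tree(Y2, wrap(plus(7, Y2)))).
Bind Q := one; substituting into the one remaining equation that mentions Q gives: wrap(tree(one, T)) ≐ wrap(tree(Y2, wrap(plus(7, Y2)))).
Decompose wrap/1: tree(one, T) ≐ tree(Y2, wrap(plus(7, Y2))).
Decompose tree/2: one ≐ Y2,  T ≐ wrap(plus(7, Y2)).
Bind Y2 := one; substituting into the one remaining equation that mentions Y2 gives: T ≐ wrap(plus(7, one)). Substituting into the earlier binding gives B := plus(7, one).
Bind T := wrap(plus(7, one)); substituting into the remaining equation gives: wrap(cons(cons(2, R), 2)) ≐ wrap(cons(cons(2, cons(d, wrap(plus(7, one)))), one)).
Decompose wrap/1: cons(cons(2, R), 2) ≐ cons(cons(2, cons(d, wrap(plus(7, one)))), one).
Decompose cons/2: cons(2, R) ≐ cons(2, cons(d, wrap(plus(7, one)))),  2 ≐ one.
Decompose cons/2: 2 ≐ 2,  R ≐ cons(d, wrap(plus(7, one))).
Delete trivial equation 2 ≐ 2.
Bind R := cons(d, wrap(plus(7, one))); no other remaining equation mentions R.
Clash: constants 2 and one differ; no unifier exists.

NO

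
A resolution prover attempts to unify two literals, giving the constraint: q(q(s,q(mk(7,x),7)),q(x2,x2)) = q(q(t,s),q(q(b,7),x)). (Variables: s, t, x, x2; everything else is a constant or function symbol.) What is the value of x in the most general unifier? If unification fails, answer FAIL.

Decompose q/2: q(s,q(mk(7,x),7)) = q(t,s),  q(x2,x2) = q(q(b,7),x).
Decompose q/2: s = t,  q(mk(7,x),7) = s.
Bind s := t; substituting into the one remaining equation that mentions s gives: q(mk(7,x),7) = t.
Bind t := q(mk(7,x),7); no other remaining equation mentions t. Substituting into the earlier binding gives s := q(mk(7,x),7).
Decompose q/2: x2 = q(b,7),  x2 = x.
Bind x2 := q(b,7); substituting into the remaining equation gives: q(b,7) = x.
Bind x := q(b,7). Substituting into the earlier bindings gives s := q(mk(7,q(b,7)),7), t := q(mk(7,q(b,7)),7).
MGU = { s ↦ q(mk(7,q(b,7)),7), t ↦ q(mk(7,q(b,7)),7), x2 ↦ q(b,7), x ↦ q(b,7) }, so x ↦ q(b,7).

q(b,7)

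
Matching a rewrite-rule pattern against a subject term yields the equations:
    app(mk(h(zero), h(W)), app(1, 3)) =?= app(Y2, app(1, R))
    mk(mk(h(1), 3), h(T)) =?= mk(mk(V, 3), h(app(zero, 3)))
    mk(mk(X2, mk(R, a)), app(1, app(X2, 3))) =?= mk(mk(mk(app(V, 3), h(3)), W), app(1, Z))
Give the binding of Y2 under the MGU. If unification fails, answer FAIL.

mk(h(zero), h(mk(3, a)))

Decompose app/2: mk(h(zero), h(W)) =?= Y2,  app(1, 3) =?= app(1, R).
Bind Y2 := mk(h(zero), h(W)); no other remaining equation mentions Y2.
Decompose app/2: 1 =?= 1,  3 =?= R.
Delete trivial equation 1 =?= 1.
Bind R := 3; substituting into the one remaining equation that mentions R gives: mk(mk(X2, mk(3, a)), app(1, app(X2, 3))) =?= mk(mk(mk(app(V, 3), h(3)), W), app(1, Z)).
Decompose mk/2: mk(h(1), 3) =?= mk(V, 3),  h(T) =?= h(app(zero, 3)).
Decompose mk/2: h(1) =?= V,  3 =?= 3.
Bind V := h(1); substituting into the one remaining equation that mentions V gives: mk(mk(X2, mk(3, a)), app(1, app(X2, 3))) =?= mk(mk(mk(app(h(1), 3), h(3)), W), app(1, Z)).
Delete trivial equation 3 =?= 3.
Decompose h/1: T =?= app(zero, 3).
Bind T := app(zero, 3); no other remaining equation mentions T.
Decompose mk/2: mk(X2, mk(3, a)) =?= mk(mk(app(h(1), 3), h(3)), W),  app(1, app(X2, 3)) =?= app(1, Z).
Decompose mk/2: X2 =?= mk(app(h(1), 3), h(3)),  mk(3, a) =?= W.
Bind X2 := mk(app(h(1), 3), h(3)); substituting into the one remaining equation that mentions X2 gives: app(1, app(mk(app(h(1), 3), h(3)), 3)) =?= app(1, Z).
Bind W := mk(3, a); no other remaining equation mentions W. Substituting into the earlier binding gives Y2 := mk(h(zero), h(mk(3, a))).
Decompose app/2: 1 =?= 1,  app(mk(app(h(1), 3), h(3)), 3) =?= Z.
Delete trivial equation 1 =?= 1.
Bind Z := app(mk(app(h(1), 3), h(3)), 3).
MGU = { Y2 := mk(h(zero), h(mk(3, a))), R := 3, V := h(1), T := app(zero, 3), X2 := mk(app(h(1), 3), h(3)), W := mk(3, a), Z := app(mk(app(h(1), 3), h(3)), 3) }, so Y2 := mk(h(zero), h(mk(3, a))).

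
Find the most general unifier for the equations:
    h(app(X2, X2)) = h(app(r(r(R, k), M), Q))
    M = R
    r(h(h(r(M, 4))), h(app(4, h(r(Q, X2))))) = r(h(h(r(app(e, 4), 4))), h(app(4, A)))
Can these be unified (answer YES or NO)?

Decompose h/1: app(X2, X2) = app(r(r(R, k), M), Q).
Decompose app/2: X2 = r(r(R, k), M),  X2 = Q.
Bind X2 := r(r(R, k), M); substituting into the 2 remaining equations that mention X2 gives: r(r(R, k), M) = Q,  r(h(h(r(M, 4))), h(app(4, h(r(Q, r(r(R, k), M)))))) = r(h(h(r(app(e, 4), 4))), h(app(4, A))).
Bind Q := r(r(R, k), M); substituting into the one remaining equation that mentions Q gives: r(h(h(r(M, 4))), h(app(4, h(r(r(r(R, k), M), r(r(R, k), M)))))) = r(h(h(r(app(e, 4), 4))), h(app(4, A))).
Bind M := R; substituting into the remaining equation gives: r(h(h(r(R, 4))), h(app(4, h(r(r(r(R, k), R), r(r(R, k), R)))))) = r(h(h(r(app(e, 4), 4))), h(app(4, A))). Substituting into the earlier bindings gives X2 := r(r(R, k), R), Q := r(r(R, k), R).
Decompose r/2: h(h(r(R, 4))) = h(h(r(app(e, 4), 4))),  h(app(4, h(r(r(r(R, k), R), r(r(R, k), R))))) = h(app(4, A)).
Decompose h/1: h(r(R, 4)) = h(r(app(e, 4), 4)).
Decompose h/1: r(R, 4) = r(app(e, 4), 4).
Decompose r/2: R = app(e, 4),  4 = 4.
Bind R := app(e, 4); substituting into the one remaining equation that mentions R gives: h(app(4, h(r(r(r(app(e, 4), k), app(e, 4)), r(r(app(e, 4), k), app(e, 4)))))) = h(app(4, A)). Substituting into the earlier bindings gives X2 := r(r(app(e, 4), k), app(e, 4)), Q := r(r(app(e, 4), k), app(e, 4)), M := app(e, 4).
Delete trivial equation 4 = 4.
Decompose h/1: app(4, h(r(r(r(app(e, 4), k), app(e, 4)), r(r(app(e, 4), k), app(e, 4))))) = app(4, A).
Decompose app/2: 4 = 4,  h(r(r(r(app(e, 4), k), app(e, 4)), r(r(app(e, 4), k), app(e, 4)))) = A.
Delete trivial equation 4 = 4.
Bind A := h(r(r(r(app(e, 4), k), app(e, 4)), r(r(app(e, 4), k), app(e, 4)))).
No equations remain and no clash or occurs-check failure arose, so a unifier exists.

YES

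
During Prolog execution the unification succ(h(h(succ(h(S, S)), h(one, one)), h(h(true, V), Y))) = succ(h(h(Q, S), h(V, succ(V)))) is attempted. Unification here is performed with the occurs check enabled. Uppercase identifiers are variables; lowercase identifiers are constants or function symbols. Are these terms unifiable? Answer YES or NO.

Decompose succ/1: h(h(succ(h(S, S)), h(one, one)), h(h(true, V), Y)) = h(h(Q, S), h(V, succ(V))).
Decompose h/2: h(succ(h(S, S)), h(one, one)) = h(Q, S),  h(h(true, V), Y) = h(V, succ(V)).
Decompose h/2: succ(h(S, S)) = Q,  h(one, one) = S.
Bind Q := succ(h(S, S)); no other remaining equation mentions Q.
Bind S := h(one, one); no other remaining equation mentions S. Substituting into the earlier binding gives Q := succ(h(h(one, one), h(one, one))).
Decompose h/2: h(true, V) = V,  Y = succ(V).
Occurs check fails: V occurs in h(true, V); the equation V = h(true, V) has no finite solution.

NO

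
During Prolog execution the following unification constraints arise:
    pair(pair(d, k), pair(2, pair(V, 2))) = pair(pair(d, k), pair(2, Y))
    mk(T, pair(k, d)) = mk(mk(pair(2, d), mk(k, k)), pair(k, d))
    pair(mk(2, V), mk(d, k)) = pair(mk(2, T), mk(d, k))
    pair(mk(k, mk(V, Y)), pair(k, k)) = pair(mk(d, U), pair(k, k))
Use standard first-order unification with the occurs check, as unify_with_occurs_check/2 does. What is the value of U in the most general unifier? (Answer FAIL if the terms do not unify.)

Decompose pair/2: pair(d, k) = pair(d, k),  pair(2, pair(V, 2)) = pair(2, Y).
Delete trivial equation pair(d, k) = pair(d, k).
Decompose pair/2: 2 = 2,  pair(V, 2) = Y.
Delete trivial equation 2 = 2.
Bind Y := pair(V, 2); substituting into the one remaining equation that mentions Y gives: pair(mk(k, mk(V, pair(V, 2))), pair(k, k)) = pair(mk(d, U), pair(k, k)).
Decompose mk/2: T = mk(pair(2, d), mk(k, k)),  pair(k, d) = pair(k, d).
Bind T := mk(pair(2, d), mk(k, k)); substituting into the one remaining equation that mentions T gives: pair(mk(2, V), mk(d, k)) = pair(mk(2, mk(pair(2, d), mk(k, k))), mk(d, k)).
Delete trivial equation pair(k, d) = pair(k, d).
Decompose pair/2: mk(2, V) = mk(2, mk(pair(2, d), mk(k, k))),  mk(d, k) = mk(d, k).
Decompose mk/2: 2 = 2,  V = mk(pair(2, d), mk(k, k)).
Delete trivial equation 2 = 2.
Bind V := mk(pair(2, d), mk(k, k)); substituting into the one remaining equation that mentions V gives: pair(mk(k, mk(mk(pair(2, d), mk(k, k)), pair(mk(pair(2, d), mk(k, k)), 2))), pair(k, k)) = pair(mk(d, U), pair(k, k)). Substituting into the earlier binding gives Y := pair(mk(pair(2, d), mk(k, k)), 2).
Delete trivial equation mk(d, k) = mk(d, k).
Decompose pair/2: mk(k, mk(mk(pair(2, d), mk(k, k)), pair(mk(pair(2, d), mk(k, k)), 2))) = mk(d, U),  pair(k, k) = pair(k, k).
Decompose mk/2: k = d,  mk(mk(pair(2, d), mk(k, k)), pair(mk(pair(2, d), mk(k, k)), 2)) = U.
Clash: constants k and d differ; no unifier exists.

FAIL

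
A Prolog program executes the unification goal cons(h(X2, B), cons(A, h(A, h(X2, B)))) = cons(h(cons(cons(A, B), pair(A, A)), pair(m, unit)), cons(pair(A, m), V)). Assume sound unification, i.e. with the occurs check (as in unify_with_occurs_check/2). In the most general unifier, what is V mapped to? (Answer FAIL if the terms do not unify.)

Decompose cons/2: h(X2, B) = h(cons(cons(A, B), pair(A, A)), pair(m, unit)),  cons(A, h(A, h(X2, B))) = cons(pair(A, m), V).
Decompose h/2: X2 = cons(cons(A, B), pair(A, A)),  B = pair(m, unit).
Bind X2 := cons(cons(A, B), pair(A, A)); substituting into the one remaining equation that mentions X2 gives: cons(A, h(A, h(cons(cons(A, B), pair(A, A)), B))) = cons(pair(A, m), V).
Bind B := pair(m, unit); substituting into the remaining equation gives: cons(A, h(A, h(cons(cons(A, pair(m, unit)), pair(A, A)), pair(m, unit)))) = cons(pair(A, m), V). Substituting into the earlier binding gives X2 := cons(cons(A, pair(m, unit)), pair(A, A)).
Decompose cons/2: A = pair(A, m),  h(A, h(cons(cons(A, pair(m, unit)), pair(A, A)), pair(m, unit))) = V.
Occurs check fails: A occurs in pair(A, m); the equation A = pair(A, m) has no finite solution.

FAIL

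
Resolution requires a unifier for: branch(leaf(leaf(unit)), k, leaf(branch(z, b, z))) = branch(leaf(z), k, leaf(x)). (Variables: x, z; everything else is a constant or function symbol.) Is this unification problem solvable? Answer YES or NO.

YES

Decompose branch/3: leaf(leaf(unit)) = leaf(z),  k = k,  leaf(branch(z, b, z)) = leaf(x).
Decompose leaf/1: leaf(unit) = z.
Bind z := leaf(unit); substituting into the one remaining equation that mentions z gives: leaf(branch(leaf(unit), b, leaf(unit))) = leaf(x).
Delete trivial equation k = k.
Decompose leaf/1: branch(leaf(unit), b, leaf(unit)) = x.
Bind x := branch(leaf(unit), b, leaf(unit)).
No equations remain and no clash or occurs-check failure arose, so a unifier exists.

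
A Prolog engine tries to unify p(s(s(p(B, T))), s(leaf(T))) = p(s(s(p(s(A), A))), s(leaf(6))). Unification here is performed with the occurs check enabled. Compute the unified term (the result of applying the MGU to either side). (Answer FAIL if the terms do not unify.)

p(s(s(p(s(6), 6))), s(leaf(6)))

Decompose p/2: s(s(p(B, T))) = s(s(p(s(A), A))),  s(leaf(T)) = s(leaf(6)).
Decompose s/1: s(p(B, T)) = s(p(s(A), A)).
Decompose s/1: p(B, T) = p(s(A), A).
Decompose p/2: B = s(A),  T = A.
Bind B := s(A); no other remaining equation mentions B.
Bind T := A; substituting into the remaining equation gives: s(leaf(A)) = s(leaf(6)).
Decompose s/1: leaf(A) = leaf(6).
Decompose leaf/1: A = 6.
Bind A := 6. Substituting into the earlier bindings gives B := s(6), T := 6.
Applying the MGU to either side gives p(s(s(p(s(6), 6))), s(leaf(6))).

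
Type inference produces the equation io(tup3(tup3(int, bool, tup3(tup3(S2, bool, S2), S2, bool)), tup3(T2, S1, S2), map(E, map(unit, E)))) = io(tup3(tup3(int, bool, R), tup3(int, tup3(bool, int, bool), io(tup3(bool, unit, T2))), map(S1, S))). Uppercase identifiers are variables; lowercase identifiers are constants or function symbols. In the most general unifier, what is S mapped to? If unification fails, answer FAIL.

map(unit, tup3(bool, int, bool))

Decompose io/1: tup3(tup3(int, bool, tup3(tup3(S2, bool, S2), S2, bool)), tup3(T2, S1, S2), map(E, map(unit, E))) = tup3(tup3(int, bool, R), tup3(int, tup3(bool, int, bool), io(tup3(bool, unit, T2))), map(S1, S)).
Decompose tup3/3: tup3(int, bool, tup3(tup3(S2, bool, S2), S2, bool)) = tup3(int, bool, R),  tup3(T2, S1, S2) = tup3(int, tup3(bool, int, bool), io(tup3(bool, unit, T2))),  map(E, map(unit, E)) = map(S1, S).
Decompose tup3/3: int = int,  bool = bool,  tup3(tup3(S2, bool, S2), S2, bool) = R.
Delete trivial equation int = int.
Delete trivial equation bool = bool.
Bind R := tup3(tup3(S2, bool, S2), S2, bool); no other remaining equation mentions R.
Decompose tup3/3: T2 = int,  S1 = tup3(bool, int, bool),  S2 = io(tup3(bool, unit, T2)).
Bind T2 := int; substituting into the one remaining equation that mentions T2 gives: S2 = io(tup3(bool, unit, int)).
Bind S1 := tup3(bool, int, bool); substituting into the one remaining equation that mentions S1 gives: map(E, map(unit, E)) = map(tup3(bool, int, bool), S).
Bind S2 := io(tup3(bool, unit, int)); no other remaining equation mentions S2. Substituting into the earlier binding gives R := tup3(tup3(io(tup3(bool, unit, int)), bool, io(tup3(bool, unit, int))), io(tup3(bool, unit, int)), bool).
Decompose map/2: E = tup3(bool, int, bool),  map(unit, E) = S.
Bind E := tup3(bool, int, bool); substituting into the remaining equation gives: map(unit, tup3(bool, int, bool)) = S.
Bind S := map(unit, tup3(bool, int, bool)).
MGU = { R -> tup3(tup3(io(tup3(bool, unit, int)), bool, io(tup3(bool, unit, int))), io(tup3(bool, unit, int)), bool), T2 -> int, S1 -> tup3(bool, int, bool), S2 -> io(tup3(bool, unit, int)), E -> tup3(bool, int, bool), S -> map(unit, tup3(bool, int, bool)) }, so S -> map(unit, tup3(bool, int, bool)).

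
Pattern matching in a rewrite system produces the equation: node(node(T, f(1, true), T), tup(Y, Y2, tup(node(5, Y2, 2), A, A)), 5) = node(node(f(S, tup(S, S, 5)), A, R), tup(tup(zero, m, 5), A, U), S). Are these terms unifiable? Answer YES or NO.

YES

Decompose node/3: node(T, f(1, true), T) = node(f(S, tup(S, S, 5)), A, R),  tup(Y, Y2, tup(node(5, Y2, 2), A, A)) = tup(tup(zero, m, 5), A, U),  5 = S.
Decompose node/3: T = f(S, tup(S, S, 5)),  f(1, true) = A,  T = R.
Bind T := f(S, tup(S, S, 5)); substituting into the one remaining equation that mentions T gives: f(S, tup(S, S, 5)) = R.
Bind A := f(1, true); substituting into the one remaining equation that mentions A gives: tup(Y, Y2, tup(node(5, Y2, 2), f(1, true), f(1, true))) = tup(tup(zero, m, 5), f(1, true), U).
Bind R := f(S, tup(S, S, 5)); no other remaining equation mentions R.
Decompose tup/3: Y = tup(zero, m, 5),  Y2 = f(1, true),  tup(node(5, Y2, 2), f(1, true), f(1, true)) = U.
Bind Y := tup(zero, m, 5); no other remaining equation mentions Y.
Bind Y2 := f(1, true); substituting into the one remaining equation that mentions Y2 gives: tup(node(5, f(1, true), 2), f(1, true), f(1, true)) = U.
Bind U := tup(node(5, f(1, true), 2), f(1, true), f(1, true)); no other remaining equation mentions U.
Bind S := 5. Substituting into the earlier bindings gives T := f(5, tup(5, 5, 5)), R := f(5, tup(5, 5, 5)).
No equations remain and no clash or occurs-check failure arose, so a unifier exists.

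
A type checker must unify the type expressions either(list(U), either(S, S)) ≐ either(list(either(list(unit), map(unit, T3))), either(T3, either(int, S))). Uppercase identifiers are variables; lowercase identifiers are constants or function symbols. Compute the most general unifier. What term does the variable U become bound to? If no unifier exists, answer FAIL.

FAIL

Decompose either/2: list(U) ≐ list(either(list(unit), map(unit, T3))),  either(S, S) ≐ either(T3, either(int, S)).
Decompose list/1: U ≐ either(list(unit), map(unit, T3)).
Bind U := either(list(unit), map(unit, T3)); no other remaining equation mentions U.
Decompose either/2: S ≐ T3,  S ≐ either(int, S).
Bind S := T3; substituting into the remaining equation gives: T3 ≐ either(int, T3).
Occurs check fails: T3 occurs in either(int, T3); the equation T3 ≐ either(int, T3) has no finite solution.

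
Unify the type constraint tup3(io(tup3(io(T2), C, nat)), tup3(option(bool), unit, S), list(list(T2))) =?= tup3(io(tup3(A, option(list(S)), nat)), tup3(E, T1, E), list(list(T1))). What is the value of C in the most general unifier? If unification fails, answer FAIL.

option(list(option(bool)))

Decompose tup3/3: io(tup3(io(T2), C, nat)) =?= io(tup3(A, option(list(S)), nat)),  tup3(option(bool), unit, S) =?= tup3(E, T1, E),  list(list(T2)) =?= list(list(T1)).
Decompose io/1: tup3(io(T2), C, nat) =?= tup3(A, option(list(S)), nat).
Decompose tup3/3: io(T2) =?= A,  C =?= option(list(S)),  nat =?= nat.
Bind A := io(T2); no other remaining equation mentions A.
Bind C := option(list(S)); no other remaining equation mentions C.
Delete trivial equation nat =?= nat.
Decompose tup3/3: option(bool) =?= E,  unit =?= T1,  S =?= E.
Bind E := option(bool); substituting into the one remaining equation that mentions E gives: S =?= option(bool).
Bind T1 := unit; substituting into the one remaining equation that mentions T1 gives: list(list(T2)) =?= list(list(unit)).
Bind S := option(bool); no other remaining equation mentions S. Substituting into the earlier binding gives C := option(list(option(bool))).
Decompose list/1: list(T2) =?= list(unit).
Decompose list/1: T2 =?= unit.
Bind T2 := unit. Substituting into the earlier binding gives A := io(unit).
MGU = { A -> io(unit), C -> option(list(option(bool))), E -> option(bool), T1 -> unit, S -> option(bool), T2 -> unit }, so C -> option(list(option(bool))).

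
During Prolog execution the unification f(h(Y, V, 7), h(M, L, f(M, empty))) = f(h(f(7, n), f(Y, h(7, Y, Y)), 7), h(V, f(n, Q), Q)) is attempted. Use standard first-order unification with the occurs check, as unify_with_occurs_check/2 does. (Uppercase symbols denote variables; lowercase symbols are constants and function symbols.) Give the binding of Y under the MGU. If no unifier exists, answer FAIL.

f(7, n)

Decompose f/2: h(Y, V, 7) = h(f(7, n), f(Y, h(7, Y, Y)), 7),  h(M, L, f(M, empty)) = h(V, f(n, Q), Q).
Decompose h/3: Y = f(7, n),  V = f(Y, h(7, Y, Y)),  7 = 7.
Bind Y := f(7, n); substituting into the one remaining equation that mentions Y gives: V = f(f(7, n), h(7, f(7, n), f(7, n))).
Bind V := f(f(7, n), h(7, f(7, n), f(7, n))); substituting into the one remaining equation that mentions V gives: h(M, L, f(M, empty)) = h(f(f(7, n), h(7, f(7, n), f(7, n))), f(n, Q), Q).
Delete trivial equation 7 = 7.
Decompose h/3: M = f(f(7, n), h(7, f(7, n), f(7, n))),  L = f(n, Q),  f(M, empty) = Q.
Bind M := f(f(7, n), h(7, f(7, n), f(7, n))); substituting into the one remaining equation that mentions M gives: f(f(f(7, n), h(7, f(7, n), f(7, n))), empty) = Q.
Bind L := f(n, Q); no other remaining equation mentions L.
Bind Q := f(f(f(7, n), h(7, f(7, n), f(7, n))), empty). Substituting into the earlier binding gives L := f(n, f(f(f(7, n), h(7, f(7, n), f(7, n))), empty)).
MGU = { Y ↦ f(7, n), V ↦ f(f(7, n), h(7, f(7, n), f(7, n))), M ↦ f(f(7, n), h(7, f(7, n), f(7, n))), L ↦ f(n, f(f(f(7, n), h(7, f(7, n), f(7, n))), empty)), Q ↦ f(f(f(7, n), h(7, f(7, n), f(7, n))), empty) }, so Y ↦ f(7, n).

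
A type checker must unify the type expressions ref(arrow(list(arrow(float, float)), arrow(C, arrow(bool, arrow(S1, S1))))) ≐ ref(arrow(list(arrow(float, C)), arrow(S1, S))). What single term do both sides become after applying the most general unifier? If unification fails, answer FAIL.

Decompose ref/1: arrow(list(arrow(float, float)), arrow(C, arrow(bool, arrow(S1, S1)))) ≐ arrow(list(arrow(float, C)), arrow(S1, S)).
Decompose arrow/2: list(arrow(float, float)) ≐ list(arrow(float, C)),  arrow(C, arrow(bool, arrow(S1, S1))) ≐ arrow(S1, S).
Decompose list/1: arrow(float, float) ≐ arrow(float, C).
Decompose arrow/2: float ≐ float,  float ≐ C.
Delete trivial equation float ≐ float.
Bind C := float; substituting into the remaining equation gives: arrow(float, arrow(bool, arrow(S1, S1))) ≐ arrow(S1, S).
Decompose arrow/2: float ≐ S1,  arrow(bool, arrow(S1, S1)) ≐ S.
Bind S1 := float; substituting into the remaining equation gives: arrow(bool, arrow(float, float)) ≐ S.
Bind S := arrow(bool, arrow(float, float)).
Applying the MGU to either side gives ref(arrow(list(arrow(float, float)), arrow(float, arrow(bool, arrow(float, float))))).

ref(arrow(list(arrow(float, float)), arrow(float, arrow(bool, arrow(float, float)))))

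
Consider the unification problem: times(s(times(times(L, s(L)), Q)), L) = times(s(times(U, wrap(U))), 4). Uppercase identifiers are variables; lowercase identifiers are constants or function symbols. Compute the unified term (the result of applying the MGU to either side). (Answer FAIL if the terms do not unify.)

Decompose times/2: s(times(times(L, s(L)), Q)) = s(times(U, wrap(U))),  L = 4.
Decompose s/1: times(times(L, s(L)), Q) = times(U, wrap(U)).
Decompose times/2: times(L, s(L)) = U,  Q = wrap(U).
Bind U := times(L, s(L)); substituting into the one remaining equation that mentions U gives: Q = wrap(times(L, s(L))).
Bind Q := wrap(times(L, s(L))); no other remaining equation mentions Q.
Bind L := 4. Substituting into the earlier bindings gives U := times(4, s(4)), Q := wrap(times(4, s(4))).
Applying the MGU to either side gives times(s(times(times(4, s(4)), wrap(times(4, s(4))))), 4).

times(s(times(times(4, s(4)), wrap(times(4, s(4))))), 4)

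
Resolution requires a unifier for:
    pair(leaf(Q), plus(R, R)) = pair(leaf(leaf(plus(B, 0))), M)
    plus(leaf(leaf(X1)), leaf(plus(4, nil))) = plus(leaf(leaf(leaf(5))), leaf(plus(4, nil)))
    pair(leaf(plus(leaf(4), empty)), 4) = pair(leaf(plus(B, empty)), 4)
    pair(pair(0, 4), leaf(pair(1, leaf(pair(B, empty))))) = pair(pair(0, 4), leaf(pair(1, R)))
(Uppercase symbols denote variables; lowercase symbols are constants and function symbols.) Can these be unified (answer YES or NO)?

Decompose pair/2: leaf(Q) = leaf(leaf(plus(B, 0))),  plus(R, R) = M.
Decompose leaf/1: Q = leaf(plus(B, 0)).
Bind Q := leaf(plus(B, 0)); no other remaining equation mentions Q.
Bind M := plus(R, R); no other remaining equation mentions M.
Decompose plus/2: leaf(leaf(X1)) = leaf(leaf(leaf(5))),  leaf(plus(4, nil)) = leaf(plus(4, nil)).
Decompose leaf/1: leaf(X1) = leaf(leaf(5)).
Decompose leaf/1: X1 = leaf(5).
Bind X1 := leaf(5); no other remaining equation mentions X1.
Delete trivial equation leaf(plus(4, nil)) = leaf(plus(4, nil)).
Decompose pair/2: leaf(plus(leaf(4), empty)) = leaf(plus(B, empty)),  4 = 4.
Decompose leaf/1: plus(leaf(4), empty) = plus(B, empty).
Decompose plus/2: leaf(4) = B,  empty = empty.
Bind B := leaf(4); substituting into the one remaining equation that mentions B gives: pair(pair(0, 4), leaf(pair(1, leaf(pair(leaf(4), empty))))) = pair(pair(0, 4), leaf(pair(1, R))). Substituting into the earlier binding gives Q := leaf(plus(leaf(4), 0)).
Delete trivial equation empty = empty.
Delete trivial equation 4 = 4.
Decompose pair/2: pair(0, 4) = pair(0, 4),  leaf(pair(1, leaf(pair(leaf(4), empty)))) = leaf(pair(1, R)).
Delete trivial equation pair(0, 4) = pair(0, 4).
Decompose leaf/1: pair(1, leaf(pair(leaf(4), empty))) = pair(1, R).
Decompose pair/2: 1 = 1,  leaf(pair(leaf(4), empty)) = R.
Delete trivial equation 1 = 1.
Bind R := leaf(pair(leaf(4), empty)). Substituting into the earlier binding gives M := plus(leaf(pair(leaf(4), empty)), leaf(pair(leaf(4), empty))).
No equations remain and no clash or occurs-check failure arose, so a unifier exists.

YES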